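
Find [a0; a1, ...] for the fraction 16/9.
[1; 1, 3, 2]

Euclidean algorithm steps:
16 = 1 × 9 + 7
9 = 1 × 7 + 2
7 = 3 × 2 + 1
2 = 2 × 1 + 0
Continued fraction: [1; 1, 3, 2]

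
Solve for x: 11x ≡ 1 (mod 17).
14

gcd(11, 17) = 1, so the inverse exists.
Extended Euclidean algorithm on (17, 11):
17 = 1 × 11 + 6  ⟹  6 = (1)·17 + (-1)·11
11 = 1 × 6 + 5  ⟹  5 = (-1)·17 + (2)·11
6 = 1 × 5 + 1  ⟹  1 = (2)·17 + (-3)·11
So (-3)·11 ≡ 1 (mod 17), i.e. 11^(-1) ≡ -3 ≡ 14 (mod 17).
Check: 11 × 14 = 154 ≡ 1 (mod 17)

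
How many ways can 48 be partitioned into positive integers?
147273

p(n) counts ways to write n as a sum of positive integers (order ignored).
Euler's pentagonal recurrence: p(k) = p(k-1) + p(k-2) - p(k-5) - p(k-7) + p(k-12) + p(k-15) - ... (offsets j(3j∓1)/2, signs ++--, p(0)=1, p(<0)=0).
DP table for k = 0..47: p(0)=1, p(1)=1, p(2)=2, p(3)=3, p(4)=5, p(5)=7, p(6)=11, p(7)=15, p(8)=22, p(9)=30, p(10)=42, p(11)=56, p(12)=77, p(13)=101, p(14)=135, p(15)=176, p(16)=231, p(17)=297, p(18)=385, p(19)=490, p(20)=627, p(21)=792, p(22)=1002, p(23)=1255, p(24)=1575, p(25)=1958, p(26)=2436, p(27)=3010, p(28)=3718, p(29)=4565, p(30)=5604, p(31)=6842, p(32)=8349, p(33)=10143, p(34)=12310, p(35)=14883, p(36)=17977, p(37)=21637, p(38)=26015, p(39)=31185, p(40)=37338, p(41)=44583, p(42)=53174, p(43)=63261, p(44)=75175, p(45)=89134, p(46)=105558, p(47)=124754.
Final step: p(48) = p(47) + p(46) - p(43) - p(41) + p(36) + p(33) - p(26) - p(22) + p(13) + p(8)
= 124754 + 105558 - 63261 - 44583 + 17977 + 10143 - 2436 - 1002 + 101 + 22
= 147273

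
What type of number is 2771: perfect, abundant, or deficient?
deficient

Proper divisors of 2771: sum = 1 + 17 + 163 = 181
Since 181 < 2771, 2771 is deficient.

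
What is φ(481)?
432

481 = 13 × 37
φ(n) = n × ∏(1 - 1/p) for each prime p dividing n
φ(481) = 481 × (1 - 1/13) × (1 - 1/37) = 432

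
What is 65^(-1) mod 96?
65

gcd(65, 96) = 1, so the inverse exists.
Extended Euclidean algorithm on (96, 65):
96 = 1 × 65 + 31  ⟹  31 = (1)·96 + (-1)·65
65 = 2 × 31 + 3  ⟹  3 = (-2)·96 + (3)·65
31 = 10 × 3 + 1  ⟹  1 = (21)·96 + (-31)·65
So (-31)·65 ≡ 1 (mod 96), i.e. 65^(-1) ≡ -31 ≡ 65 (mod 96).
Check: 65 × 65 = 4225 ≡ 1 (mod 96)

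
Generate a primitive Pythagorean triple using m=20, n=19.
(39, 760, 761)

Euclid's formula: a = m² - n², b = 2mn, c = m² + n²
m = 20, n = 19
a = 20² - 19² = 400 - 361 = 39
b = 2 × 20 × 19 = 760
c = 20² + 19² = 400 + 361 = 761
Verification: 39² + 760² = 1521 + 577600 = 579121 = 761² ✓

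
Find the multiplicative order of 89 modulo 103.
34

103 is prime, so ord(89) divides φ(103) = 102.
Divisors of 102: 1, 2, 3, 6, 17, 34, 51, 102.
Repeated squaring: 89^1 ≡ 89, 89^2 ≡ 93, 89^4 ≡ 100, 89^8 ≡ 9, 89^16 ≡ 81, 89^32 ≡ 72, 89^64 ≡ 34 (mod 103).
Test 89^d mod 103 for each divisor d in increasing order:
89^1 ≡ 89
89^2 ≡ 93
89^3 = 89^2·89^1 ≡ 37
89^6 = 89^4·89^2 ≡ 30
89^17 = 89^16·89^1 ≡ 102
89^34 = 89^32·89^2 ≡ 1  ← first divisor giving 1
The order is 34.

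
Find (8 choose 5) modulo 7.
0

Using Lucas' theorem:
Write n=8 and k=5 in base 7:
n in base 7: [1, 1]
k in base 7: [0, 5]
C(8,5) mod 7 = ∏ C(n_i, k_i) mod 7
Digit binomials (mod 7): C(1,0) = 1; C(1,5) = 0 (k_i > n_i)
Product: 1 × 0 = 0 ≡ 0 (mod 7)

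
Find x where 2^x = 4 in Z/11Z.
2

Baby-step giant-step with step n = ⌈√11⌉ = 4.
Baby steps 2^j mod 11 (j:value) for j=0..3: 0:1, 1:2, 2:4, 3:8.
h = 4 is already in the table at j=2, so x = 2.
Check: 2^2 ≡ 4 (mod 11).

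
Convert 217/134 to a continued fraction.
[1; 1, 1, 1, 1, 1, 2, 6]

Euclidean algorithm steps:
217 = 1 × 134 + 83
134 = 1 × 83 + 51
83 = 1 × 51 + 32
51 = 1 × 32 + 19
32 = 1 × 19 + 13
19 = 1 × 13 + 6
13 = 2 × 6 + 1
6 = 6 × 1 + 0
Continued fraction: [1; 1, 1, 1, 1, 1, 2, 6]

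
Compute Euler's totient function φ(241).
240

241 = 241
φ(n) = n × ∏(1 - 1/p) for each prime p dividing n
φ(241) = 241 × (1 - 1/241) = 240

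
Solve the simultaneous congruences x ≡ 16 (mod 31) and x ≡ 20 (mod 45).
605

Using Chinese Remainder Theorem:
M = 31 × 45 = 1395
M1 = 45, M2 = 31
y1 = 45^(-1) mod 31 = 20
y2 = 31^(-1) mod 45 = 16
x = (16×45×20 + 20×31×16) mod 1395 = 605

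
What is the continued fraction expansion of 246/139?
[1; 1, 3, 2, 1, 10]

Euclidean algorithm steps:
246 = 1 × 139 + 107
139 = 1 × 107 + 32
107 = 3 × 32 + 11
32 = 2 × 11 + 10
11 = 1 × 10 + 1
10 = 10 × 1 + 0
Continued fraction: [1; 1, 3, 2, 1, 10]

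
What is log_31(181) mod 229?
14

Baby-step giant-step with step n = ⌈√229⌉ = 16.
Baby steps 31^j mod 229 (j:value) for j=0..15: 0:1, 1:31, 2:45, 3:21, 4:193, 5:29, 6:212, 7:160, 8:151, 9:101, 10:154, 11:194, 12:60, 13:28, 14:181, 15:115.
h = 181 is already in the table at j=14, so x = 14.
Check: 31^14 ≡ 181 (mod 229).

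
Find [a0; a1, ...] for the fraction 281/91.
[3; 11, 2, 1, 2]

Euclidean algorithm steps:
281 = 3 × 91 + 8
91 = 11 × 8 + 3
8 = 2 × 3 + 2
3 = 1 × 2 + 1
2 = 2 × 1 + 0
Continued fraction: [3; 11, 2, 1, 2]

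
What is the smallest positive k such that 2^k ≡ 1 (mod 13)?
12

13 is prime, so ord(2) divides φ(13) = 12.
Divisors of 12: 1, 2, 3, 4, 6, 12.
Repeated squaring: 2^1 ≡ 2, 2^2 ≡ 4, 2^4 ≡ 3, 2^8 ≡ 9 (mod 13).
Test 2^d mod 13 for each divisor d in increasing order:
2^1 ≡ 2
2^2 ≡ 4
2^3 = 2^2·2^1 ≡ 8
2^4 ≡ 3
2^6 = 2^4·2^2 ≡ 12
2^12 = 2^8·2^4 ≡ 1  ← first divisor giving 1
The order is 12.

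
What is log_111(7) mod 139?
62

Baby-step giant-step with step n = ⌈√139⌉ = 12.
Baby steps 111^j mod 139 (j:value) for j=0..11: 0:1, 1:111, 2:89, 3:10, 4:137, 5:56, 6:100, 7:119, 8:4, 9:27, 10:78, 11:40.
Giant-step multiplier: 111^(-12) ≡ 111^(138-12) = 111^126 ≡ 52 (mod 139).
Giant steps γ_i = 7·52^i mod 139: γ_0=7, γ_1=86, γ_2=24, γ_3=136, γ_4=122, γ_5=89 (in table at j=2).
x = i·n + j = 5·12 + 2 = 62.
Check: 111^62 ≡ 7 (mod 139).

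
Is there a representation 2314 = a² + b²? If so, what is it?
17² + 45² (a=17, b=45)

Factorization: 2314 = 2 × 13 × 89
By Fermat: n is sum of two squares iff every prime p ≡ 3 (mod 4) appears to even power.
All primes ≡ 3 (mod 4) appear to even power.
Search a = 0, 1, 2, … for 2314 - a² a perfect square: first hit at a = 17: 2314 - 289 = 2025 = 45².
2314 = 17² + 45² = 289 + 2025 ✓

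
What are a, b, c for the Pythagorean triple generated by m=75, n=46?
(3509, 6900, 7741)

Euclid's formula: a = m² - n², b = 2mn, c = m² + n²
m = 75, n = 46
a = 75² - 46² = 5625 - 2116 = 3509
b = 2 × 75 × 46 = 6900
c = 75² + 46² = 5625 + 2116 = 7741
Verification: 3509² + 6900² = 12313081 + 47610000 = 59923081 = 7741² ✓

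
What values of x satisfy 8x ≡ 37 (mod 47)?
x ≡ 34 (mod 47)

gcd(8, 47) = 1, which divides 37, so solutions exist.
Find 8^(-1) mod 47 by the extended Euclidean algorithm:
47 = 5 × 8 + 7  ⟹  7 = (1)·47 + (-5)·8
8 = 1 × 7 + 1  ⟹  1 = (-1)·47 + (6)·8
So (6)·8 ≡ 1 (mod 47), i.e. 8^(-1) ≡ 6 (mod 47).
x ≡ 6 × 37 = 222 ≡ 34 (mod 47).
Check: 8 × 34 = 272 ≡ 37 (mod 47).
Unique solution: x ≡ 34 (mod 47)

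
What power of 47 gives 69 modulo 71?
59

Baby-step giant-step with step n = ⌈√71⌉ = 9.
Baby steps 47^j mod 71 (j:value) for j=0..8: 0:1, 1:47, 2:8, 3:21, 4:64, 5:26, 6:15, 7:66, 8:49.
Giant-step multiplier: 47^(-9) ≡ 47^(70-9) = 47^61 ≡ 55 (mod 71).
Giant steps γ_i = 69·55^i mod 71: γ_0=69, γ_1=32, γ_2=56, γ_3=27, γ_4=65, γ_5=25, γ_6=26 (in table at j=5).
x = i·n + j = 6·9 + 5 = 59.
Check: 47^59 ≡ 69 (mod 71).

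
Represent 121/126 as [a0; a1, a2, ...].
[0; 1, 24, 5]

Euclidean algorithm steps:
121 = 0 × 126 + 121
126 = 1 × 121 + 5
121 = 24 × 5 + 1
5 = 5 × 1 + 0
Continued fraction: [0; 1, 24, 5]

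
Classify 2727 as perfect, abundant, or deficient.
deficient

Proper divisors of 2727: sum = 1 + 3 + 9 + 27 + 101 + 303 + 909 = 1353
Since 1353 < 2727, 2727 is deficient.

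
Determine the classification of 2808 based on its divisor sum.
abundant

Proper divisors of 2808: sum = 1 + 2 + 3 + 4 + 6 + 8 + 9 + 12 + ... + 468 + 702 + 936 + 1404 (31 divisors) = 5592
Since 5592 > 2808, 2808 is abundant.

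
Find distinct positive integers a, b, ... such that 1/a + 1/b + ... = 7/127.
1/19 + 1/403 + 1/194488 + 1/189127716232

Greedy algorithm:
7/127: ceiling(127/7) = 19, use 1/19
6/2413: ceiling(2413/6) = 403, use 1/403
5/972439: ceiling(972439/5) = 194488, use 1/194488
1/189127716232: ceiling(189127716232/1) = 189127716232, use 1/189127716232
Result: 7/127 = 1/19 + 1/403 + 1/194488 + 1/189127716232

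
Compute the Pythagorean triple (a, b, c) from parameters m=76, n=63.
(1807, 9576, 9745)

Euclid's formula: a = m² - n², b = 2mn, c = m² + n²
m = 76, n = 63
a = 76² - 63² = 5776 - 3969 = 1807
b = 2 × 76 × 63 = 9576
c = 76² + 63² = 5776 + 3969 = 9745
Verification: 1807² + 9576² = 3265249 + 91699776 = 94965025 = 9745² ✓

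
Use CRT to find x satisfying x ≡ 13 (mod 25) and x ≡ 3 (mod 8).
163

Using Chinese Remainder Theorem:
M = 25 × 8 = 200
M1 = 8, M2 = 25
y1 = 8^(-1) mod 25 = 22
y2 = 25^(-1) mod 8 = 1
x = (13×8×22 + 3×25×1) mod 200 = 163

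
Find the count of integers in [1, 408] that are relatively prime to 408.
128

408 = 2^3 × 3 × 17
φ(n) = n × ∏(1 - 1/p) for each prime p dividing n
φ(408) = 408 × (1 - 1/2) × (1 - 1/3) × (1 - 1/17) = 128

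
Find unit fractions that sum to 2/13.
1/7 + 1/91

Greedy algorithm:
2/13: ceiling(13/2) = 7, use 1/7
1/91: ceiling(91/1) = 91, use 1/91
Result: 2/13 = 1/7 + 1/91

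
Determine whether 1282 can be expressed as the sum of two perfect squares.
21² + 29² (a=21, b=29)

Factorization: 1282 = 2 × 641
By Fermat: n is sum of two squares iff every prime p ≡ 3 (mod 4) appears to even power.
All primes ≡ 3 (mod 4) appear to even power.
Search a = 0, 1, 2, … for 1282 - a² a perfect square: first hit at a = 21: 1282 - 441 = 841 = 29².
1282 = 21² + 29² = 441 + 841 ✓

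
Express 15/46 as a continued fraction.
[0; 3, 15]

Euclidean algorithm steps:
15 = 0 × 46 + 15
46 = 3 × 15 + 1
15 = 15 × 1 + 0
Continued fraction: [0; 3, 15]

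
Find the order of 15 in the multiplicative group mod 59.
29

59 is prime, so ord(15) divides φ(59) = 58.
Divisors of 58: 1, 2, 29, 58.
Repeated squaring: 15^1 ≡ 15, 15^2 ≡ 48, 15^4 ≡ 3, 15^8 ≡ 9, 15^16 ≡ 22, 15^32 ≡ 12 (mod 59).
Test 15^d mod 59 for each divisor d in increasing order:
15^1 ≡ 15
15^2 ≡ 48
15^29 = 15^16·15^8·15^4·15^1 ≡ 1  ← first divisor giving 1
The order is 29.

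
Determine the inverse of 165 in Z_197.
80

gcd(165, 197) = 1, so the inverse exists.
Extended Euclidean algorithm on (197, 165):
197 = 1 × 165 + 32  ⟹  32 = (1)·197 + (-1)·165
165 = 5 × 32 + 5  ⟹  5 = (-5)·197 + (6)·165
32 = 6 × 5 + 2  ⟹  2 = (31)·197 + (-37)·165
5 = 2 × 2 + 1  ⟹  1 = (-67)·197 + (80)·165
So (80)·165 ≡ 1 (mod 197), i.e. 165^(-1) ≡ 80 (mod 197).
Check: 165 × 80 = 13200 ≡ 1 (mod 197)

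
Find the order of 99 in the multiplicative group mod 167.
83

167 is prime, so ord(99) divides φ(167) = 166.
Divisors of 166: 1, 2, 83, 166.
Repeated squaring: 99^1 ≡ 99, 99^2 ≡ 115, 99^4 ≡ 32, 99^8 ≡ 22, 99^16 ≡ 150, 99^32 ≡ 122, 99^64 ≡ 21, 99^128 ≡ 107 (mod 167).
Test 99^d mod 167 for each divisor d in increasing order:
99^1 ≡ 99
99^2 ≡ 115
99^83 = 99^64·99^16·99^2·99^1 ≡ 1  ← first divisor giving 1
The order is 83.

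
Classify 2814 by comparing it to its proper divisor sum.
abundant

Proper divisors of 2814: sum = 1 + 2 + 3 + 6 + 7 + 14 + 21 + 42 + 67 + 134 + 201 + 402 + 469 + 938 + 1407 = 3714
Since 3714 > 2814, 2814 is abundant.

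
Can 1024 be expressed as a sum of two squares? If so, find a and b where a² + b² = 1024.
0² + 32² (a=0, b=32)

Factorization: 1024 = 2^10
By Fermat: n is sum of two squares iff every prime p ≡ 3 (mod 4) appears to even power.
All primes ≡ 3 (mod 4) appear to even power.
Search a = 0, 1, 2, … for 1024 - a² a perfect square: first hit at a = 0: 1024 - 0 = 1024 = 32².
1024 = 0² + 32² = 0 + 1024 ✓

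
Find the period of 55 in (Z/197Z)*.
98

197 is prime, so ord(55) divides φ(197) = 196.
Divisors of 196: 1, 2, 4, 7, 14, 28, 49, 98, 196.
Repeated squaring: 55^1 ≡ 55, 55^2 ≡ 70, 55^4 ≡ 172, 55^8 ≡ 34, 55^16 ≡ 171, 55^32 ≡ 85, 55^64 ≡ 133, 55^128 ≡ 156 (mod 197).
Test 55^d mod 197 for each divisor d in increasing order:
55^1 ≡ 55
55^2 ≡ 70
55^4 ≡ 172
55^7 = 55^4·55^2·55^1 ≡ 83
55^14 = 55^8·55^4·55^2 ≡ 191
55^28 = 55^16·55^8·55^4 ≡ 36
55^49 = 55^32·55^16·55^1 ≡ 196
55^98 = 55^64·55^32·55^2 ≡ 1  ← first divisor giving 1
The order is 98.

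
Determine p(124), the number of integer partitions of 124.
2841940500

p(n) counts ways to write n as a sum of positive integers (order ignored).
Euler's pentagonal recurrence: p(k) = p(k-1) + p(k-2) - p(k-5) - p(k-7) + p(k-12) + p(k-15) - ... (offsets j(3j∓1)/2, signs ++--, p(0)=1, p(<0)=0).
DP table for k = 0..123: p(0)=1, p(1)=1, p(2)=2, p(3)=3, p(4)=5, p(5)=7, p(6)=11, p(7)=15, p(8)=22, p(9)=30, p(10)=42, p(11)=56, p(12)=77, p(13)=101, p(14)=135, p(15)=176, p(16)=231, p(17)=297, p(18)=385, p(19)=490, p(20)=627, p(21)=792, p(22)=1002, p(23)=1255, p(24)=1575, p(25)=1958, p(26)=2436, p(27)=3010, p(28)=3718, p(29)=4565, p(30)=5604, p(31)=6842, p(32)=8349, p(33)=10143, p(34)=12310, p(35)=14883, p(36)=17977, p(37)=21637, p(38)=26015, p(39)=31185, p(40)=37338, p(41)=44583, p(42)=53174, p(43)=63261, p(44)=75175, p(45)=89134, p(46)=105558, p(47)=124754, p(48)=147273, p(49)=173525, p(50)=204226, p(51)=239943, p(52)=281589, p(53)=329931, p(54)=386155, p(55)=451276, p(56)=526823, p(57)=614154, p(58)=715220, p(59)=831820, p(60)=966467, p(61)=1121505, p(62)=1300156, p(63)=1505499, p(64)=1741630, p(65)=2012558, p(66)=2323520, p(67)=2679689, p(68)=3087735, p(69)=3554345, p(70)=4087968, p(71)=4697205, p(72)=5392783, p(73)=6185689, p(74)=7089500, p(75)=8118264, p(76)=9289091, p(77)=10619863, p(78)=12132164, p(79)=13848650, p(80)=15796476, p(81)=18004327, p(82)=20506255, p(83)=23338469, p(84)=26543660, p(85)=30167357, p(86)=34262962, p(87)=38887673, p(88)=44108109, p(89)=49995925, p(90)=56634173, p(91)=64112359, p(92)=72533807, p(93)=82010177, p(94)=92669720, p(95)=104651419, p(96)=118114304, p(97)=133230930, p(98)=150198136, p(99)=169229875, p(100)=190569292, p(101)=214481126, p(102)=241265379, p(103)=271248950, p(104)=304801365, p(105)=342325709, p(106)=384276336, p(107)=431149389, p(108)=483502844, p(109)=541946240, p(110)=607163746, p(111)=679903203, p(112)=761002156, p(113)=851376628, p(114)=952050665, p(115)=1064144451, p(116)=1188908248, p(117)=1327710076, p(118)=1482074143, p(119)=1653668665, p(120)=1844349560, p(121)=2056148051, p(122)=2291320912, p(123)=2552338241.
Final step: p(124) = p(123) + p(122) - p(119) - p(117) + p(112) + p(109) - p(102) - p(98) + p(89) + p(84) - p(73) - p(67) + p(54) + p(47) - p(32) - p(24) + p(7)
= 2552338241 + 2291320912 - 1653668665 - 1327710076 + 761002156 + 541946240 - 241265379 - 150198136 + 49995925 + 26543660 - 6185689 - 2679689 + 386155 + 124754 - 8349 - 1575 + 15
= 2841940500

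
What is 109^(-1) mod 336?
37

gcd(109, 336) = 1, so the inverse exists.
Extended Euclidean algorithm on (336, 109):
336 = 3 × 109 + 9  ⟹  9 = (1)·336 + (-3)·109
109 = 12 × 9 + 1  ⟹  1 = (-12)·336 + (37)·109
So (37)·109 ≡ 1 (mod 336), i.e. 109^(-1) ≡ 37 (mod 336).
Check: 109 × 37 = 4033 ≡ 1 (mod 336)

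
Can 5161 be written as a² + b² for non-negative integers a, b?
20² + 69² (a=20, b=69)

Factorization: 5161 = 13 × 397
By Fermat: n is sum of two squares iff every prime p ≡ 3 (mod 4) appears to even power.
All primes ≡ 3 (mod 4) appear to even power.
Search a = 0, 1, 2, … for 5161 - a² a perfect square: first hit at a = 20: 5161 - 400 = 4761 = 69².
5161 = 20² + 69² = 400 + 4761 ✓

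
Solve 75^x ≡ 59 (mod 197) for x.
172

Baby-step giant-step with step n = ⌈√197⌉ = 15.
Baby steps 75^j mod 197 (j:value) for j=0..14: 0:1, 1:75, 2:109, 3:98, 4:61, 5:44, 6:148, 7:68, 8:175, 9:123, 10:163, 11:11, 12:37, 13:17, 14:93.
Giant-step multiplier: 75^(-15) ≡ 75^(196-15) = 75^181 ≡ 165 (mod 197).
Giant steps γ_i = 59·165^i mod 197: γ_0=59, γ_1=82, γ_2=134, γ_3=46, γ_4=104, γ_5=21, γ_6=116, γ_7=31, γ_8=190, γ_9=27, γ_10=121, γ_11=68 (in table at j=7).
x = i·n + j = 11·15 + 7 = 172.
Check: 75^172 ≡ 59 (mod 197).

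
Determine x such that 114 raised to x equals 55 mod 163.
148

Baby-step giant-step with step n = ⌈√163⌉ = 13.
Baby steps 114^j mod 163 (j:value) for j=0..12: 0:1, 1:114, 2:119, 3:37, 4:143, 5:2, 6:65, 7:75, 8:74, 9:123, 10:4, 11:130, 12:150.
Giant-step multiplier: 114^(-13) ≡ 114^(162-13) = 114^149 ≡ 76 (mod 163).
Giant steps γ_i = 55·76^i mod 163: γ_0=55, γ_1=105, γ_2=156, γ_3=120, γ_4=155, γ_5=44, γ_6=84, γ_7=27, γ_8=96, γ_9=124, γ_10=133, γ_11=2 (in table at j=5).
x = i·n + j = 11·13 + 5 = 148.
Check: 114^148 ≡ 55 (mod 163).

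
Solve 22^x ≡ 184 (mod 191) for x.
114

Baby-step giant-step with step n = ⌈√191⌉ = 14.
Baby steps 22^j mod 191 (j:value) for j=0..13: 0:1, 1:22, 2:102, 3:143, 4:90, 5:70, 6:12, 7:73, 8:78, 9:188, 10:125, 11:76, 12:144, 13:112.
Giant-step multiplier: 22^(-14) ≡ 22^(190-14) = 22^176 ≡ 10 (mod 191).
Giant steps γ_i = 184·10^i mod 191: γ_0=184, γ_1=121, γ_2=64, γ_3=67, γ_4=97, γ_5=15, γ_6=150, γ_7=163, γ_8=102 (in table at j=2).
x = i·n + j = 8·14 + 2 = 114.
Check: 22^114 ≡ 184 (mod 191).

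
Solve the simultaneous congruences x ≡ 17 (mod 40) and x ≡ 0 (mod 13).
377

Using Chinese Remainder Theorem:
M = 40 × 13 = 520
M1 = 13, M2 = 40
y1 = 13^(-1) mod 40 = 37
y2 = 40^(-1) mod 13 = 1
x = (17×13×37 + 0×40×1) mod 520 = 377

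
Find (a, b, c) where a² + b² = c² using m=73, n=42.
(3565, 6132, 7093)

Euclid's formula: a = m² - n², b = 2mn, c = m² + n²
m = 73, n = 42
a = 73² - 42² = 5329 - 1764 = 3565
b = 2 × 73 × 42 = 6132
c = 73² + 42² = 5329 + 1764 = 7093
Verification: 3565² + 6132² = 12709225 + 37601424 = 50310649 = 7093² ✓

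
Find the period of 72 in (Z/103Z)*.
17

103 is prime, so ord(72) divides φ(103) = 102.
Divisors of 102: 1, 2, 3, 6, 17, 34, 51, 102.
Repeated squaring: 72^1 ≡ 72, 72^2 ≡ 34, 72^4 ≡ 23, 72^8 ≡ 14, 72^16 ≡ 93, 72^32 ≡ 100, 72^64 ≡ 9 (mod 103).
Test 72^d mod 103 for each divisor d in increasing order:
72^1 ≡ 72
72^2 ≡ 34
72^3 = 72^2·72^1 ≡ 79
72^6 = 72^4·72^2 ≡ 61
72^17 = 72^16·72^1 ≡ 1  ← first divisor giving 1
The order is 17.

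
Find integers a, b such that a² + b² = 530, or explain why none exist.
1² + 23² (a=1, b=23)

Factorization: 530 = 2 × 5 × 53
By Fermat: n is sum of two squares iff every prime p ≡ 3 (mod 4) appears to even power.
All primes ≡ 3 (mod 4) appear to even power.
Search a = 0, 1, 2, … for 530 - a² a perfect square: first hit at a = 1: 530 - 1 = 529 = 23².
530 = 1² + 23² = 1 + 529 ✓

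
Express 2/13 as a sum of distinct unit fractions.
1/7 + 1/91

Greedy algorithm:
2/13: ceiling(13/2) = 7, use 1/7
1/91: ceiling(91/1) = 91, use 1/91
Result: 2/13 = 1/7 + 1/91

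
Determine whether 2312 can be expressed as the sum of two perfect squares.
14² + 46² (a=14, b=46)

Factorization: 2312 = 2^3 × 17^2
By Fermat: n is sum of two squares iff every prime p ≡ 3 (mod 4) appears to even power.
All primes ≡ 3 (mod 4) appear to even power.
Search a = 0, 1, 2, … for 2312 - a² a perfect square: first hit at a = 14: 2312 - 196 = 2116 = 46².
2312 = 14² + 46² = 196 + 2116 ✓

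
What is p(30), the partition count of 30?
5604

p(n) counts ways to write n as a sum of positive integers (order ignored).
Euler's pentagonal recurrence: p(k) = p(k-1) + p(k-2) - p(k-5) - p(k-7) + p(k-12) + p(k-15) - ... (offsets j(3j∓1)/2, signs ++--, p(0)=1, p(<0)=0).
DP table for k = 0..29: p(0)=1, p(1)=1, p(2)=2, p(3)=3, p(4)=5, p(5)=7, p(6)=11, p(7)=15, p(8)=22, p(9)=30, p(10)=42, p(11)=56, p(12)=77, p(13)=101, p(14)=135, p(15)=176, p(16)=231, p(17)=297, p(18)=385, p(19)=490, p(20)=627, p(21)=792, p(22)=1002, p(23)=1255, p(24)=1575, p(25)=1958, p(26)=2436, p(27)=3010, p(28)=3718, p(29)=4565.
Final step: p(30) = p(29) + p(28) - p(25) - p(23) + p(18) + p(15) - p(8) - p(4)
= 4565 + 3718 - 1958 - 1255 + 385 + 176 - 22 - 5
= 5604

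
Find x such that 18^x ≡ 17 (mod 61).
59

Baby-step giant-step with step n = ⌈√61⌉ = 8.
Baby steps 18^j mod 61 (j:value) for j=0..7: 0:1, 1:18, 2:19, 3:37, 4:56, 5:32, 6:27, 7:59.
Giant-step multiplier: 18^(-8) ≡ 18^(60-8) = 18^52 ≡ 22 (mod 61).
Giant steps γ_i = 17·22^i mod 61: γ_0=17, γ_1=8, γ_2=54, γ_3=29, γ_4=28, γ_5=6, γ_6=10, γ_7=37 (in table at j=3).
x = i·n + j = 7·8 + 3 = 59.
Check: 18^59 ≡ 17 (mod 61).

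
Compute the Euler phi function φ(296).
144

296 = 2^3 × 37
φ(n) = n × ∏(1 - 1/p) for each prime p dividing n
φ(296) = 296 × (1 - 1/2) × (1 - 1/37) = 144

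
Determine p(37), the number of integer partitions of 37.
21637

p(n) counts ways to write n as a sum of positive integers (order ignored).
Euler's pentagonal recurrence: p(k) = p(k-1) + p(k-2) - p(k-5) - p(k-7) + p(k-12) + p(k-15) - ... (offsets j(3j∓1)/2, signs ++--, p(0)=1, p(<0)=0).
DP table for k = 0..36: p(0)=1, p(1)=1, p(2)=2, p(3)=3, p(4)=5, p(5)=7, p(6)=11, p(7)=15, p(8)=22, p(9)=30, p(10)=42, p(11)=56, p(12)=77, p(13)=101, p(14)=135, p(15)=176, p(16)=231, p(17)=297, p(18)=385, p(19)=490, p(20)=627, p(21)=792, p(22)=1002, p(23)=1255, p(24)=1575, p(25)=1958, p(26)=2436, p(27)=3010, p(28)=3718, p(29)=4565, p(30)=5604, p(31)=6842, p(32)=8349, p(33)=10143, p(34)=12310, p(35)=14883, p(36)=17977.
Final step: p(37) = p(36) + p(35) - p(32) - p(30) + p(25) + p(22) - p(15) - p(11) + p(2)
= 17977 + 14883 - 8349 - 5604 + 1958 + 1002 - 176 - 56 + 2
= 21637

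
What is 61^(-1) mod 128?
21

gcd(61, 128) = 1, so the inverse exists.
Extended Euclidean algorithm on (128, 61):
128 = 2 × 61 + 6  ⟹  6 = (1)·128 + (-2)·61
61 = 10 × 6 + 1  ⟹  1 = (-10)·128 + (21)·61
So (21)·61 ≡ 1 (mod 128), i.e. 61^(-1) ≡ 21 (mod 128).
Check: 61 × 21 = 1281 ≡ 1 (mod 128)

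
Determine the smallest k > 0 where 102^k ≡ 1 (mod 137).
136

137 is prime, so ord(102) divides φ(137) = 136.
Divisors of 136: 1, 2, 4, 8, 17, 34, 68, 136.
Repeated squaring: 102^1 ≡ 102, 102^2 ≡ 129, 102^4 ≡ 64, 102^8 ≡ 123, 102^16 ≡ 59, 102^32 ≡ 56, 102^64 ≡ 122, 102^128 ≡ 88 (mod 137).
Test 102^d mod 137 for each divisor d in increasing order:
102^1 ≡ 102
102^2 ≡ 129
102^4 ≡ 64
102^8 ≡ 123
102^17 = 102^16·102^1 ≡ 127
102^34 = 102^32·102^2 ≡ 100
102^68 = 102^64·102^4 ≡ 136
102^136 = 102^128·102^8 ≡ 1  ← first divisor giving 1
The order is 136.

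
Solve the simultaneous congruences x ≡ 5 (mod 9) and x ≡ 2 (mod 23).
140

Using Chinese Remainder Theorem:
M = 9 × 23 = 207
M1 = 23, M2 = 9
y1 = 23^(-1) mod 9 = 2
y2 = 9^(-1) mod 23 = 18
x = (5×23×2 + 2×9×18) mod 207 = 140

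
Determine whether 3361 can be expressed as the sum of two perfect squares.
15² + 56² (a=15, b=56)

Factorization: 3361 = 3361
By Fermat: n is sum of two squares iff every prime p ≡ 3 (mod 4) appears to even power.
All primes ≡ 3 (mod 4) appear to even power.
Search a = 0, 1, 2, … for 3361 - a² a perfect square: first hit at a = 15: 3361 - 225 = 3136 = 56².
3361 = 15² + 56² = 225 + 3136 ✓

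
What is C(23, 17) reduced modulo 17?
1

Using Lucas' theorem:
Write n=23 and k=17 in base 17:
n in base 17: [1, 6]
k in base 17: [1, 0]
C(23,17) mod 17 = ∏ C(n_i, k_i) mod 17
Digit binomials (mod 17): C(1,1) = 1; C(6,0) = 1
Product: 1 × 1 = 1 ≡ 1 (mod 17)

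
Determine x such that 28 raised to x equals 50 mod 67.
25

Baby-step giant-step with step n = ⌈√67⌉ = 9.
Baby steps 28^j mod 67 (j:value) for j=0..8: 0:1, 1:28, 2:47, 3:43, 4:65, 5:11, 6:40, 7:48, 8:4.
Giant-step multiplier: 28^(-9) ≡ 28^(66-9) = 28^57 ≡ 3 (mod 67).
Giant steps γ_i = 50·3^i mod 67: γ_0=50, γ_1=16, γ_2=48 (in table at j=7).
x = i·n + j = 2·9 + 7 = 25.
Check: 28^25 ≡ 50 (mod 67).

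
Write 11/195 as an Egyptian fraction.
1/18 + 1/1170

Greedy algorithm:
11/195: ceiling(195/11) = 18, use 1/18
1/1170: ceiling(1170/1) = 1170, use 1/1170
Result: 11/195 = 1/18 + 1/1170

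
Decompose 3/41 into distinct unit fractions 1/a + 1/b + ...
1/14 + 1/574

Greedy algorithm:
3/41: ceiling(41/3) = 14, use 1/14
1/574: ceiling(574/1) = 574, use 1/574
Result: 3/41 = 1/14 + 1/574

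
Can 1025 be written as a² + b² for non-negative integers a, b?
1² + 32² (a=1, b=32)

Factorization: 1025 = 5^2 × 41
By Fermat: n is sum of two squares iff every prime p ≡ 3 (mod 4) appears to even power.
All primes ≡ 3 (mod 4) appear to even power.
Search a = 0, 1, 2, … for 1025 - a² a perfect square: first hit at a = 1: 1025 - 1 = 1024 = 32².
1025 = 1² + 32² = 1 + 1024 ✓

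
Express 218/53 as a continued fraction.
[4; 8, 1, 5]

Euclidean algorithm steps:
218 = 4 × 53 + 6
53 = 8 × 6 + 5
6 = 1 × 5 + 1
5 = 5 × 1 + 0
Continued fraction: [4; 8, 1, 5]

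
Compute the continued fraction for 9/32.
[0; 3, 1, 1, 4]

Euclidean algorithm steps:
9 = 0 × 32 + 9
32 = 3 × 9 + 5
9 = 1 × 5 + 4
5 = 1 × 4 + 1
4 = 4 × 1 + 0
Continued fraction: [0; 3, 1, 1, 4]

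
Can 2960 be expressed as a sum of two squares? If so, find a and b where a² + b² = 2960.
16² + 52² (a=16, b=52)

Factorization: 2960 = 2^4 × 5 × 37
By Fermat: n is sum of two squares iff every prime p ≡ 3 (mod 4) appears to even power.
All primes ≡ 3 (mod 4) appear to even power.
Search a = 0, 1, 2, … for 2960 - a² a perfect square: first hit at a = 16: 2960 - 256 = 2704 = 52².
2960 = 16² + 52² = 256 + 2704 ✓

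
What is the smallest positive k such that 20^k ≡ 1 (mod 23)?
22

23 is prime, so ord(20) divides φ(23) = 22.
Divisors of 22: 1, 2, 11, 22.
Repeated squaring: 20^1 ≡ 20, 20^2 ≡ 9, 20^4 ≡ 12, 20^8 ≡ 6, 20^16 ≡ 13 (mod 23).
Test 20^d mod 23 for each divisor d in increasing order:
20^1 ≡ 20
20^2 ≡ 9
20^11 = 20^8·20^2·20^1 ≡ 22
20^22 = 20^16·20^4·20^2 ≡ 1  ← first divisor giving 1
The order is 22.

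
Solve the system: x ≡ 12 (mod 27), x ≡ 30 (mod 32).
606

Using Chinese Remainder Theorem:
M = 27 × 32 = 864
M1 = 32, M2 = 27
y1 = 32^(-1) mod 27 = 11
y2 = 27^(-1) mod 32 = 19
x = (12×32×11 + 30×27×19) mod 864 = 606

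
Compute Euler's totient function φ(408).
128

408 = 2^3 × 3 × 17
φ(n) = n × ∏(1 - 1/p) for each prime p dividing n
φ(408) = 408 × (1 - 1/2) × (1 - 1/3) × (1 - 1/17) = 128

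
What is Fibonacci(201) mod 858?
694

Matrix identity: Q^n = [[F_(n+1), F_n], [F_n, F_(n-1)]] with Q = [[1,1],[1,0]].
n = 201 = 11001001₂. Square-and-multiply, entries mod 858:
Q^1 = [[1,1],[1,0]]
Q^3 = (Q^1)²·Q = [[3,2],[2,1]]
Q^6 = (Q^3)² = [[13,8],[8,5]]
Q^12 = (Q^6)² = [[233,144],[144,89]]
Q^25 = (Q^12)²·Q = [[415,379],[379,36]]
Q^50 = (Q^25)² = [[122,187],[187,793]]
Q^100 = (Q^50)² = [[89,363],[363,584]]
Q^201 = (Q^100)²·Q = [[463,694],[694,627]]
F_201 mod 858 = Q^201[0][1] = 694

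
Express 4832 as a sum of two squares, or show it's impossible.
Not possible

Factorization: 4832 = 2^5 × 151
By Fermat: n is sum of two squares iff every prime p ≡ 3 (mod 4) appears to even power.
Prime(s) ≡ 3 (mod 4) with odd exponent: [(151, 1)]
Therefore 4832 cannot be expressed as a² + b².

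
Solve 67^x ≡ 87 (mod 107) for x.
72

Baby-step giant-step with step n = ⌈√107⌉ = 11.
Baby steps 67^j mod 107 (j:value) for j=0..10: 0:1, 1:67, 2:102, 3:93, 4:25, 5:70, 6:89, 7:78, 8:90, 9:38, 10:85.
Giant-step multiplier: 67^(-11) ≡ 67^(106-11) = 67^95 ≡ 58 (mod 107).
Giant steps γ_i = 87·58^i mod 107: γ_0=87, γ_1=17, γ_2=23, γ_3=50, γ_4=11, γ_5=103, γ_6=89 (in table at j=6).
x = i·n + j = 6·11 + 6 = 72.
Check: 67^72 ≡ 87 (mod 107).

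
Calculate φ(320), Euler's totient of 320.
128

320 = 2^6 × 5
φ(n) = n × ∏(1 - 1/p) for each prime p dividing n
φ(320) = 320 × (1 - 1/2) × (1 - 1/5) = 128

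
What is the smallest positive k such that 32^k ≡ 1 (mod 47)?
23

47 is prime, so ord(32) divides φ(47) = 46.
Divisors of 46: 1, 2, 23, 46.
Repeated squaring: 32^1 ≡ 32, 32^2 ≡ 37, 32^4 ≡ 6, 32^8 ≡ 36, 32^16 ≡ 27, 32^32 ≡ 24 (mod 47).
Test 32^d mod 47 for each divisor d in increasing order:
32^1 ≡ 32
32^2 ≡ 37
32^23 = 32^16·32^4·32^2·32^1 ≡ 1  ← first divisor giving 1
The order is 23.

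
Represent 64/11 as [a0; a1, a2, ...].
[5; 1, 4, 2]

Euclidean algorithm steps:
64 = 5 × 11 + 9
11 = 1 × 9 + 2
9 = 4 × 2 + 1
2 = 2 × 1 + 0
Continued fraction: [5; 1, 4, 2]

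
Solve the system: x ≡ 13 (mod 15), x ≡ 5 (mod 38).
43

Using Chinese Remainder Theorem:
M = 15 × 38 = 570
M1 = 38, M2 = 15
y1 = 38^(-1) mod 15 = 2
y2 = 15^(-1) mod 38 = 33
x = (13×38×2 + 5×15×33) mod 570 = 43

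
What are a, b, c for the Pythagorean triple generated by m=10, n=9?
(19, 180, 181)

Euclid's formula: a = m² - n², b = 2mn, c = m² + n²
m = 10, n = 9
a = 10² - 9² = 100 - 81 = 19
b = 2 × 10 × 9 = 180
c = 10² + 9² = 100 + 81 = 181
Verification: 19² + 180² = 361 + 32400 = 32761 = 181² ✓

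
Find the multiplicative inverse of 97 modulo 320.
33

gcd(97, 320) = 1, so the inverse exists.
Extended Euclidean algorithm on (320, 97):
320 = 3 × 97 + 29  ⟹  29 = (1)·320 + (-3)·97
97 = 3 × 29 + 10  ⟹  10 = (-3)·320 + (10)·97
29 = 2 × 10 + 9  ⟹  9 = (7)·320 + (-23)·97
10 = 1 × 9 + 1  ⟹  1 = (-10)·320 + (33)·97
So (33)·97 ≡ 1 (mod 320), i.e. 97^(-1) ≡ 33 (mod 320).
Check: 97 × 33 = 3201 ≡ 1 (mod 320)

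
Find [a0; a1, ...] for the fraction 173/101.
[1; 1, 2, 2, 14]

Euclidean algorithm steps:
173 = 1 × 101 + 72
101 = 1 × 72 + 29
72 = 2 × 29 + 14
29 = 2 × 14 + 1
14 = 14 × 1 + 0
Continued fraction: [1; 1, 2, 2, 14]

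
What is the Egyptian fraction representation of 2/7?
1/4 + 1/28

Greedy algorithm:
2/7: ceiling(7/2) = 4, use 1/4
1/28: ceiling(28/1) = 28, use 1/28
Result: 2/7 = 1/4 + 1/28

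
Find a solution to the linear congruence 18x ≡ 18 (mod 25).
x ≡ 1 (mod 25)

gcd(18, 25) = 1, which divides 18, so solutions exist.
Find 18^(-1) mod 25 by the extended Euclidean algorithm:
25 = 1 × 18 + 7  ⟹  7 = (1)·25 + (-1)·18
18 = 2 × 7 + 4  ⟹  4 = (-2)·25 + (3)·18
7 = 1 × 4 + 3  ⟹  3 = (3)·25 + (-4)·18
4 = 1 × 3 + 1  ⟹  1 = (-5)·25 + (7)·18
So (7)·18 ≡ 1 (mod 25), i.e. 18^(-1) ≡ 7 (mod 25).
x ≡ 7 × 18 = 126 ≡ 1 (mod 25).
Check: 18 × 1 = 18 ≡ 18 (mod 25).
Unique solution: x ≡ 1 (mod 25)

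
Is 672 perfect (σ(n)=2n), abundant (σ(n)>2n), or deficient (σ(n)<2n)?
abundant

Proper divisors of 672: sum = 1 + 2 + 3 + 4 + 6 + 7 + 8 + 12 + ... + 112 + 168 + 224 + 336 (23 divisors) = 1344
Since 1344 > 672, 672 is abundant.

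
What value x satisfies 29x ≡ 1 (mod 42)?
29

gcd(29, 42) = 1, so the inverse exists.
Extended Euclidean algorithm on (42, 29):
42 = 1 × 29 + 13  ⟹  13 = (1)·42 + (-1)·29
29 = 2 × 13 + 3  ⟹  3 = (-2)·42 + (3)·29
13 = 4 × 3 + 1  ⟹  1 = (9)·42 + (-13)·29
So (-13)·29 ≡ 1 (mod 42), i.e. 29^(-1) ≡ -13 ≡ 29 (mod 42).
Check: 29 × 29 = 841 ≡ 1 (mod 42)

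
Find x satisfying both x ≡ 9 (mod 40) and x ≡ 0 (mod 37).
1369

Using Chinese Remainder Theorem:
M = 40 × 37 = 1480
M1 = 37, M2 = 40
y1 = 37^(-1) mod 40 = 13
y2 = 40^(-1) mod 37 = 25
x = (9×37×13 + 0×40×25) mod 1480 = 1369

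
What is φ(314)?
156

314 = 2 × 157
φ(n) = n × ∏(1 - 1/p) for each prime p dividing n
φ(314) = 314 × (1 - 1/2) × (1 - 1/157) = 156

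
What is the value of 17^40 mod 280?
81

Repeated squaring. Binary of 40 = 101000.
17^1 ≡ 17 (mod 280); 17^2 ≡ 9 (mod 280); 17^4 ≡ 81 (mod 280); 17^8 ≡ 121 (mod 280); 17^16 ≡ 81 (mod 280); 17^32 ≡ 121 (mod 280)
17^40 = 17^8 × 17^32 ≡ 81 (mod 280)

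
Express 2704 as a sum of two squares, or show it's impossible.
0² + 52² (a=0, b=52)

Factorization: 2704 = 2^4 × 13^2
By Fermat: n is sum of two squares iff every prime p ≡ 3 (mod 4) appears to even power.
All primes ≡ 3 (mod 4) appear to even power.
Search a = 0, 1, 2, … for 2704 - a² a perfect square: first hit at a = 0: 2704 - 0 = 2704 = 52².
2704 = 0² + 52² = 0 + 2704 ✓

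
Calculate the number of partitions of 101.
214481126

p(n) counts ways to write n as a sum of positive integers (order ignored).
Euler's pentagonal recurrence: p(k) = p(k-1) + p(k-2) - p(k-5) - p(k-7) + p(k-12) + p(k-15) - ... (offsets j(3j∓1)/2, signs ++--, p(0)=1, p(<0)=0).
DP table for k = 0..100: p(0)=1, p(1)=1, p(2)=2, p(3)=3, p(4)=5, p(5)=7, p(6)=11, p(7)=15, p(8)=22, p(9)=30, p(10)=42, p(11)=56, p(12)=77, p(13)=101, p(14)=135, p(15)=176, p(16)=231, p(17)=297, p(18)=385, p(19)=490, p(20)=627, p(21)=792, p(22)=1002, p(23)=1255, p(24)=1575, p(25)=1958, p(26)=2436, p(27)=3010, p(28)=3718, p(29)=4565, p(30)=5604, p(31)=6842, p(32)=8349, p(33)=10143, p(34)=12310, p(35)=14883, p(36)=17977, p(37)=21637, p(38)=26015, p(39)=31185, p(40)=37338, p(41)=44583, p(42)=53174, p(43)=63261, p(44)=75175, p(45)=89134, p(46)=105558, p(47)=124754, p(48)=147273, p(49)=173525, p(50)=204226, p(51)=239943, p(52)=281589, p(53)=329931, p(54)=386155, p(55)=451276, p(56)=526823, p(57)=614154, p(58)=715220, p(59)=831820, p(60)=966467, p(61)=1121505, p(62)=1300156, p(63)=1505499, p(64)=1741630, p(65)=2012558, p(66)=2323520, p(67)=2679689, p(68)=3087735, p(69)=3554345, p(70)=4087968, p(71)=4697205, p(72)=5392783, p(73)=6185689, p(74)=7089500, p(75)=8118264, p(76)=9289091, p(77)=10619863, p(78)=12132164, p(79)=13848650, p(80)=15796476, p(81)=18004327, p(82)=20506255, p(83)=23338469, p(84)=26543660, p(85)=30167357, p(86)=34262962, p(87)=38887673, p(88)=44108109, p(89)=49995925, p(90)=56634173, p(91)=64112359, p(92)=72533807, p(93)=82010177, p(94)=92669720, p(95)=104651419, p(96)=118114304, p(97)=133230930, p(98)=150198136, p(99)=169229875, p(100)=190569292.
Final step: p(101) = p(100) + p(99) - p(96) - p(94) + p(89) + p(86) - p(79) - p(75) + p(66) + p(61) - p(50) - p(44) + p(31) + p(24) - p(9) - p(1)
= 190569292 + 169229875 - 118114304 - 92669720 + 49995925 + 34262962 - 13848650 - 8118264 + 2323520 + 1121505 - 204226 - 75175 + 6842 + 1575 - 30 - 1
= 214481126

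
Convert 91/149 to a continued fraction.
[0; 1, 1, 1, 1, 3, 8]

Euclidean algorithm steps:
91 = 0 × 149 + 91
149 = 1 × 91 + 58
91 = 1 × 58 + 33
58 = 1 × 33 + 25
33 = 1 × 25 + 8
25 = 3 × 8 + 1
8 = 8 × 1 + 0
Continued fraction: [0; 1, 1, 1, 1, 3, 8]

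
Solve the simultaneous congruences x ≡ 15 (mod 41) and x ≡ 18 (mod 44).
1778

Using Chinese Remainder Theorem:
M = 41 × 44 = 1804
M1 = 44, M2 = 41
y1 = 44^(-1) mod 41 = 14
y2 = 41^(-1) mod 44 = 29
x = (15×44×14 + 18×41×29) mod 1804 = 1778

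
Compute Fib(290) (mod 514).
23

Matrix identity: Q^n = [[F_(n+1), F_n], [F_n, F_(n-1)]] with Q = [[1,1],[1,0]].
n = 290 = 100100010₂. Square-and-multiply, entries mod 514:
Q^1 = [[1,1],[1,0]]
Q^2 = (Q^1)² = [[2,1],[1,1]]
Q^4 = (Q^2)² = [[5,3],[3,2]]
Q^9 = (Q^4)²·Q = [[55,34],[34,21]]
Q^18 = (Q^9)² = [[69,14],[14,55]]
Q^36 = (Q^18)² = [[331,194],[194,137]]
Q^72 = (Q^36)² = [[193,328],[328,379]]
Q^145 = (Q^72)²·Q = [[405,399],[399,6]]
Q^290 = (Q^145)² = [[434,23],[23,411]]
F_290 mod 514 = Q^290[0][1] = 23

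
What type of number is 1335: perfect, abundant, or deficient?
deficient

Proper divisors of 1335: sum = 1 + 3 + 5 + 15 + 89 + 267 + 445 = 825
Since 825 < 1335, 1335 is deficient.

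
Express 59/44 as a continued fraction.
[1; 2, 1, 14]

Euclidean algorithm steps:
59 = 1 × 44 + 15
44 = 2 × 15 + 14
15 = 1 × 14 + 1
14 = 14 × 1 + 0
Continued fraction: [1; 2, 1, 14]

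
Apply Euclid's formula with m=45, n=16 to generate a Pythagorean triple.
(1769, 1440, 2281)

Euclid's formula: a = m² - n², b = 2mn, c = m² + n²
m = 45, n = 16
a = 45² - 16² = 2025 - 256 = 1769
b = 2 × 45 × 16 = 1440
c = 45² + 16² = 2025 + 256 = 2281
Verification: 1769² + 1440² = 3129361 + 2073600 = 5202961 = 2281² ✓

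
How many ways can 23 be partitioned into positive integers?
1255

p(n) counts ways to write n as a sum of positive integers (order ignored).
Euler's pentagonal recurrence: p(k) = p(k-1) + p(k-2) - p(k-5) - p(k-7) + p(k-12) + p(k-15) - ... (offsets j(3j∓1)/2, signs ++--, p(0)=1, p(<0)=0).
DP table for k = 0..22: p(0)=1, p(1)=1, p(2)=2, p(3)=3, p(4)=5, p(5)=7, p(6)=11, p(7)=15, p(8)=22, p(9)=30, p(10)=42, p(11)=56, p(12)=77, p(13)=101, p(14)=135, p(15)=176, p(16)=231, p(17)=297, p(18)=385, p(19)=490, p(20)=627, p(21)=792, p(22)=1002.
Final step: p(23) = p(22) + p(21) - p(18) - p(16) + p(11) + p(8) - p(1)
= 1002 + 792 - 385 - 231 + 56 + 22 - 1
= 1255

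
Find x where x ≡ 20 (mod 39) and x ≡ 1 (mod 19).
20

Using Chinese Remainder Theorem:
M = 39 × 19 = 741
M1 = 19, M2 = 39
y1 = 19^(-1) mod 39 = 37
y2 = 39^(-1) mod 19 = 1
x = (20×19×37 + 1×39×1) mod 741 = 20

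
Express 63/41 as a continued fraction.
[1; 1, 1, 6, 3]

Euclidean algorithm steps:
63 = 1 × 41 + 22
41 = 1 × 22 + 19
22 = 1 × 19 + 3
19 = 6 × 3 + 1
3 = 3 × 1 + 0
Continued fraction: [1; 1, 1, 6, 3]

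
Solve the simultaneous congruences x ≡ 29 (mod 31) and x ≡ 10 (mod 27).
91

Using Chinese Remainder Theorem:
M = 31 × 27 = 837
M1 = 27, M2 = 31
y1 = 27^(-1) mod 31 = 23
y2 = 31^(-1) mod 27 = 7
x = (29×27×23 + 10×31×7) mod 837 = 91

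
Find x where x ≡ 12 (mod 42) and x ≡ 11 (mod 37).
936

Using Chinese Remainder Theorem:
M = 42 × 37 = 1554
M1 = 37, M2 = 42
y1 = 37^(-1) mod 42 = 25
y2 = 42^(-1) mod 37 = 15
x = (12×37×25 + 11×42×15) mod 1554 = 936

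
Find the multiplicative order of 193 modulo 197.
49

197 is prime, so ord(193) divides φ(197) = 196.
Divisors of 196: 1, 2, 4, 7, 14, 28, 49, 98, 196.
Repeated squaring: 193^1 ≡ 193, 193^2 ≡ 16, 193^4 ≡ 59, 193^8 ≡ 132, 193^16 ≡ 88, 193^32 ≡ 61, 193^64 ≡ 175, 193^128 ≡ 90 (mod 197).
Test 193^d mod 197 for each divisor d in increasing order:
193^1 ≡ 193
193^2 ≡ 16
193^4 ≡ 59
193^7 = 193^4·193^2·193^1 ≡ 164
193^14 = 193^8·193^4·193^2 ≡ 104
193^28 = 193^16·193^8·193^4 ≡ 178
193^49 = 193^32·193^16·193^1 ≡ 1  ← first divisor giving 1
The order is 49.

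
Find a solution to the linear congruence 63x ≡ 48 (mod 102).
x ≡ 4 (mod 34)

gcd(63, 102) = 3, which divides 48, so solutions exist.
Divide through by 3: 21x ≡ 16 (mod 34).
Find 21^(-1) mod 34 by the extended Euclidean algorithm:
34 = 1 × 21 + 13  ⟹  13 = (1)·34 + (-1)·21
21 = 1 × 13 + 8  ⟹  8 = (-1)·34 + (2)·21
13 = 1 × 8 + 5  ⟹  5 = (2)·34 + (-3)·21
8 = 1 × 5 + 3  ⟹  3 = (-3)·34 + (5)·21
5 = 1 × 3 + 2  ⟹  2 = (5)·34 + (-8)·21
3 = 1 × 2 + 1  ⟹  1 = (-8)·34 + (13)·21
So (13)·21 ≡ 1 (mod 34), i.e. 21^(-1) ≡ 13 (mod 34).
x ≡ 13 × 16 = 208 ≡ 4 (mod 34).
Check: 63 × 4 = 252 ≡ 48 (mod 102).
x ≡ 4 (mod 34), giving 3 solutions mod 102.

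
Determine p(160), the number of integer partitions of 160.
107438159466

p(n) counts ways to write n as a sum of positive integers (order ignored).
Euler's pentagonal recurrence: p(k) = p(k-1) + p(k-2) - p(k-5) - p(k-7) + p(k-12) + p(k-15) - ... (offsets j(3j∓1)/2, signs ++--, p(0)=1, p(<0)=0).
DP table for k = 0..159: p(0)=1, p(1)=1, p(2)=2, p(3)=3, p(4)=5, p(5)=7, p(6)=11, p(7)=15, p(8)=22, p(9)=30, p(10)=42, p(11)=56, p(12)=77, p(13)=101, p(14)=135, p(15)=176, p(16)=231, p(17)=297, p(18)=385, p(19)=490, p(20)=627, p(21)=792, p(22)=1002, p(23)=1255, p(24)=1575, p(25)=1958, p(26)=2436, p(27)=3010, p(28)=3718, p(29)=4565, p(30)=5604, p(31)=6842, p(32)=8349, p(33)=10143, p(34)=12310, p(35)=14883, p(36)=17977, p(37)=21637, p(38)=26015, p(39)=31185, p(40)=37338, p(41)=44583, p(42)=53174, p(43)=63261, p(44)=75175, p(45)=89134, p(46)=105558, p(47)=124754, p(48)=147273, p(49)=173525, p(50)=204226, p(51)=239943, p(52)=281589, p(53)=329931, p(54)=386155, p(55)=451276, p(56)=526823, p(57)=614154, p(58)=715220, p(59)=831820, p(60)=966467, p(61)=1121505, p(62)=1300156, p(63)=1505499, p(64)=1741630, p(65)=2012558, p(66)=2323520, p(67)=2679689, p(68)=3087735, p(69)=3554345, p(70)=4087968, p(71)=4697205, p(72)=5392783, p(73)=6185689, p(74)=7089500, p(75)=8118264, p(76)=9289091, p(77)=10619863, p(78)=12132164, p(79)=13848650, p(80)=15796476, p(81)=18004327, p(82)=20506255, p(83)=23338469, p(84)=26543660, p(85)=30167357, p(86)=34262962, p(87)=38887673, p(88)=44108109, p(89)=49995925, p(90)=56634173, p(91)=64112359, p(92)=72533807, p(93)=82010177, p(94)=92669720, p(95)=104651419, p(96)=118114304, p(97)=133230930, p(98)=150198136, p(99)=169229875, p(100)=190569292, p(101)=214481126, p(102)=241265379, p(103)=271248950, p(104)=304801365, p(105)=342325709, p(106)=384276336, p(107)=431149389, p(108)=483502844, p(109)=541946240, p(110)=607163746, p(111)=679903203, p(112)=761002156, p(113)=851376628, p(114)=952050665, p(115)=1064144451, p(116)=1188908248, p(117)=1327710076, p(118)=1482074143, p(119)=1653668665, p(120)=1844349560, p(121)=2056148051, p(122)=2291320912, p(123)=2552338241, p(124)=2841940500, p(125)=3163127352, p(126)=3519222692, p(127)=3913864295, p(128)=4351078600, p(129)=4835271870, p(130)=5371315400, p(131)=5964539504, p(132)=6620830889, p(133)=7346629512, p(134)=8149040695, p(135)=9035836076, p(136)=10015581680, p(137)=11097645016, p(138)=12292341831, p(139)=13610949895, p(140)=15065878135, p(141)=16670689208, p(142)=18440293320, p(143)=20390982757, p(144)=22540654445, p(145)=24908858009, p(146)=27517052599, p(147)=30388671978, p(148)=33549419497, p(149)=37027355200, p(150)=40853235313, p(151)=45060624582, p(152)=49686288421, p(153)=54770336324, p(154)=60356673280, p(155)=66493182097, p(156)=73232243759, p(157)=80630964769, p(158)=88751778802, p(159)=97662728555.
Final step: p(160) = p(159) + p(158) - p(155) - p(153) + p(148) + p(145) - p(138) - p(134) + p(125) + p(120) - p(109) - p(103) + p(90) + p(83) - p(68) - p(60) + p(43) + p(34) - p(15) - p(5)
= 97662728555 + 88751778802 - 66493182097 - 54770336324 + 33549419497 + 24908858009 - 12292341831 - 8149040695 + 3163127352 + 1844349560 - 541946240 - 271248950 + 56634173 + 23338469 - 3087735 - 966467 + 63261 + 12310 - 176 - 7
= 107438159466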